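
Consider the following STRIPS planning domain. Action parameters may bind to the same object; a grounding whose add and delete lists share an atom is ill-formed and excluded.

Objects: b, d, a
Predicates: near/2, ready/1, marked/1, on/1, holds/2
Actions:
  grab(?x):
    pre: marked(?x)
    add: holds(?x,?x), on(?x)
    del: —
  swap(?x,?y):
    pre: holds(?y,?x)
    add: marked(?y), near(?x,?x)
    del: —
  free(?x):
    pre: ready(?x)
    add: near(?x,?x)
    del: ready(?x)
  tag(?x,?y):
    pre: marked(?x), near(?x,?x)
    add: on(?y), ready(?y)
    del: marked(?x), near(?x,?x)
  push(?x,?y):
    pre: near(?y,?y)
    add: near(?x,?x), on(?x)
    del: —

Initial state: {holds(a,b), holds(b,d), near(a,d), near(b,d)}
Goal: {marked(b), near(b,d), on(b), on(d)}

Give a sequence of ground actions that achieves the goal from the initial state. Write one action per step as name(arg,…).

swap(d,b); grab(b); push(d,d)

1. swap(d,b)  →  {holds(a,b), holds(b,d), marked(b), near(a,d), near(b,d), near(d,d)}
2. grab(b)  →  {holds(a,b), holds(b,b), holds(b,d), marked(b), near(a,d), near(b,d), near(d,d), on(b)}
3. push(d,d)  →  {holds(a,b), holds(b,b), holds(b,d), marked(b), near(a,d), near(b,d), near(d,d), on(b), on(d)}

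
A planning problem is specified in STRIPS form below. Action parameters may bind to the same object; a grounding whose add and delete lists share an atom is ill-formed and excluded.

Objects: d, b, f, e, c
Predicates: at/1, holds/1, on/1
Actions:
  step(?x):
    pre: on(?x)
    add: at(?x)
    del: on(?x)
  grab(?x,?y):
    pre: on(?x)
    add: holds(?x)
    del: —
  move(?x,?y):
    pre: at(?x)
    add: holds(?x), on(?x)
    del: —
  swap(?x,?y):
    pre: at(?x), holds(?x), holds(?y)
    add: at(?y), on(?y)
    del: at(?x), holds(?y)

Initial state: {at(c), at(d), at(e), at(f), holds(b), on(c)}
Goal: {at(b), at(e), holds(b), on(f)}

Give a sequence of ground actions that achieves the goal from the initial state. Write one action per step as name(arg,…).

1. move(f,d)  →  {at(c), at(d), at(e), at(f), holds(b), holds(f), on(c), on(f)}
2. swap(f,b)  →  {at(b), at(c), at(d), at(e), holds(f), on(b), on(c), on(f)}
3. grab(b,d)  →  {at(b), at(c), at(d), at(e), holds(b), holds(f), on(b), on(c), on(f)}

move(f,d); swap(f,b); grab(b,d)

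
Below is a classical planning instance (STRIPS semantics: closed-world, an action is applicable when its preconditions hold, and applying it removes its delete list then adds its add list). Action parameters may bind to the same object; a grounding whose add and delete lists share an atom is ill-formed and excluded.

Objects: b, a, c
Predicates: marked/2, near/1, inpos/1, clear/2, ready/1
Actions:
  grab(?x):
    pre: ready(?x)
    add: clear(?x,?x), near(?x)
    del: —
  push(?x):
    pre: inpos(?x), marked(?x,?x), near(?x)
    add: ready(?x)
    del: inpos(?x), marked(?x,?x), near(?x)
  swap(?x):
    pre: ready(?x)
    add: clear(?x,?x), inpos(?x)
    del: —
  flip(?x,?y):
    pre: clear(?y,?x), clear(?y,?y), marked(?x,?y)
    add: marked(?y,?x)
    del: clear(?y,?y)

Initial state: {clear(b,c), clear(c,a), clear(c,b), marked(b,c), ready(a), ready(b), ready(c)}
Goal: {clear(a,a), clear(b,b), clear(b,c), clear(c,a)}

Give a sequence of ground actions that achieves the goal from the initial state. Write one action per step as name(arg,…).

grab(b); grab(a)

1. grab(b)  →  {clear(b,b), clear(b,c), clear(c,a), clear(c,b), marked(b,c), near(b), ready(a), ready(b), ready(c)}
2. grab(a)  →  {clear(a,a), clear(b,b), clear(b,c), clear(c,a), clear(c,b), marked(b,c), near(a), near(b), ready(a), ready(b), ready(c)}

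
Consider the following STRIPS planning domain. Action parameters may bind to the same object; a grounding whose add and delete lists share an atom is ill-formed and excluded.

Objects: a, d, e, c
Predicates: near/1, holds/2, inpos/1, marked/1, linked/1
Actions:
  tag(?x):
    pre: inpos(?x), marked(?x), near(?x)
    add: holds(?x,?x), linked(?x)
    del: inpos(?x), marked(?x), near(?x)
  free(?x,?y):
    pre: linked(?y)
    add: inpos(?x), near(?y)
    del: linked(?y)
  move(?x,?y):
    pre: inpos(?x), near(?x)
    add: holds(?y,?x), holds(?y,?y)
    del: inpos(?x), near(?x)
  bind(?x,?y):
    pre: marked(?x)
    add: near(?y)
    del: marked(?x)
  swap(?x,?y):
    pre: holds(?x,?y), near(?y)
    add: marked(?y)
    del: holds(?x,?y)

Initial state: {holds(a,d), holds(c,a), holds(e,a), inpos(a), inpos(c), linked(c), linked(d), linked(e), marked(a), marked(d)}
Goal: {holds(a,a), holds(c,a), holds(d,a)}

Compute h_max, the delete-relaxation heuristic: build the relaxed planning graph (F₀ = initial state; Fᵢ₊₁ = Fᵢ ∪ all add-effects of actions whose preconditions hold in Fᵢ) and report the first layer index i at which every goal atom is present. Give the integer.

2

F0 = init (10 atoms)
F1 = F0 ∪ {inpos(d), inpos(e), near(a), near(c), near(d), near(e)}  (16 atoms)
F2 = F1 ∪ {holds(a,a), holds(a,c), holds(a,e), holds(c,c), holds(c,d), holds(c,e), holds(d,a), holds(d,c), holds(d,d), holds(d,e), holds(e,c), holds(e,d), holds(e,e), linked(a)}  (30 atoms)
goal ⊆ F2  ⇒  h_max = 2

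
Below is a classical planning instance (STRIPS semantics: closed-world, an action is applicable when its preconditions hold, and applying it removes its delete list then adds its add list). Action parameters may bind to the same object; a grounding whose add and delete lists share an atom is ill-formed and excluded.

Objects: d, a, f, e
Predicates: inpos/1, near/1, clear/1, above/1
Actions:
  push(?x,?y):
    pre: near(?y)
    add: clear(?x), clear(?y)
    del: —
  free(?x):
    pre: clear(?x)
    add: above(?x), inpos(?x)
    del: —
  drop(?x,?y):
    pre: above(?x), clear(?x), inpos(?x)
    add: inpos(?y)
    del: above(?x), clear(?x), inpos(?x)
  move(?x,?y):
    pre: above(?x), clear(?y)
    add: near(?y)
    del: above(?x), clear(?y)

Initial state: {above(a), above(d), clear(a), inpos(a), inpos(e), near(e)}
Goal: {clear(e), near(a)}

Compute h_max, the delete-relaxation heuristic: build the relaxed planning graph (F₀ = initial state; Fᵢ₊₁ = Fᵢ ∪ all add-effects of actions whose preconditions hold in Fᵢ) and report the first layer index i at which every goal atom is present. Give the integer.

F0 = init (6 atoms)
F1 = F0 ∪ {clear(d), clear(e), clear(f), inpos(d), inpos(f), near(a)}  (12 atoms)
goal ⊆ F1  ⇒  h_max = 1

1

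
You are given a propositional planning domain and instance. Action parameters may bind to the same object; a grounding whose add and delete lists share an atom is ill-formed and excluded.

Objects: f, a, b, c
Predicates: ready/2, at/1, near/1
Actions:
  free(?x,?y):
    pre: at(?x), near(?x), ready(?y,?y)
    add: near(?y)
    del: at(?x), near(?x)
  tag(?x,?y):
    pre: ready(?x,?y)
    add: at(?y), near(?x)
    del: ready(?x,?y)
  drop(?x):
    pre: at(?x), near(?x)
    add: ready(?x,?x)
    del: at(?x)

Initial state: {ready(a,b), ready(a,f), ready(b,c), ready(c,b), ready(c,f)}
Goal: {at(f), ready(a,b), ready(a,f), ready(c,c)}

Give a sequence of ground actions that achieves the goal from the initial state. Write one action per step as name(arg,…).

tag(b,c); tag(c,f); drop(c)

1. tag(b,c)  →  {at(c), near(b), ready(a,b), ready(a,f), ready(c,b), ready(c,f)}
2. tag(c,f)  →  {at(c), at(f), near(b), near(c), ready(a,b), ready(a,f), ready(c,b)}
3. drop(c)  →  {at(f), near(b), near(c), ready(a,b), ready(a,f), ready(c,b), ready(c,c)}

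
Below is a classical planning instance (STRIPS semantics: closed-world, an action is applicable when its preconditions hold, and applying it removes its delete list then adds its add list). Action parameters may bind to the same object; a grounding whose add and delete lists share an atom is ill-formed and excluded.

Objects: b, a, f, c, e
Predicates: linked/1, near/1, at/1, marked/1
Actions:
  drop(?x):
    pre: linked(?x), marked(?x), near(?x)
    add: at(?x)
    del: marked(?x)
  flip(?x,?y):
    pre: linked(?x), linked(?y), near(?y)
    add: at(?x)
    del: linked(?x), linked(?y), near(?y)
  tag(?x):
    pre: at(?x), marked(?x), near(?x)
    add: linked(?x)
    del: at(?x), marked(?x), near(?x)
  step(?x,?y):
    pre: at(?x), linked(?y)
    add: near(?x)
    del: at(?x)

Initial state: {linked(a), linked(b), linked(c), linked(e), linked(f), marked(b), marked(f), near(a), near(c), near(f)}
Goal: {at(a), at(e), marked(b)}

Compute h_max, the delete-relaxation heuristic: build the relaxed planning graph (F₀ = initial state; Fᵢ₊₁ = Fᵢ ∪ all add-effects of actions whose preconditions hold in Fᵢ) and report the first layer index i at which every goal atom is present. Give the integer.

F0 = init (10 atoms)
F1 = F0 ∪ {at(a), at(b), at(c), at(e), at(f)}  (15 atoms)
goal ⊆ F1  ⇒  h_max = 1

1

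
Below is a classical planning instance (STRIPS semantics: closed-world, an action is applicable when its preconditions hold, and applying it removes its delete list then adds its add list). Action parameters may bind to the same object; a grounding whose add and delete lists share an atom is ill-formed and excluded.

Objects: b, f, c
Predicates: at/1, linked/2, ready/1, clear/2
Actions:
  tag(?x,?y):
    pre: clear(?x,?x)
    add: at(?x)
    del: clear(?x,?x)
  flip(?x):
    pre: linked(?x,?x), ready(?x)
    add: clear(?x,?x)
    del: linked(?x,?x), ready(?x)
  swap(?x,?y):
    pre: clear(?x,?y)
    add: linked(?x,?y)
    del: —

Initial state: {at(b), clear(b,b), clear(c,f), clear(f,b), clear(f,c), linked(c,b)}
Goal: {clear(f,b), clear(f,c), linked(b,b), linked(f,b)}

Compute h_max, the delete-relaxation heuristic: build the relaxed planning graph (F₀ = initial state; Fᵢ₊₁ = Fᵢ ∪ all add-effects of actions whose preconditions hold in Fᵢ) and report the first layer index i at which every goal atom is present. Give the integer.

F0 = init (6 atoms)
F1 = F0 ∪ {linked(b,b), linked(c,f), linked(f,b), linked(f,c)}  (10 atoms)
goal ⊆ F1  ⇒  h_max = 1

1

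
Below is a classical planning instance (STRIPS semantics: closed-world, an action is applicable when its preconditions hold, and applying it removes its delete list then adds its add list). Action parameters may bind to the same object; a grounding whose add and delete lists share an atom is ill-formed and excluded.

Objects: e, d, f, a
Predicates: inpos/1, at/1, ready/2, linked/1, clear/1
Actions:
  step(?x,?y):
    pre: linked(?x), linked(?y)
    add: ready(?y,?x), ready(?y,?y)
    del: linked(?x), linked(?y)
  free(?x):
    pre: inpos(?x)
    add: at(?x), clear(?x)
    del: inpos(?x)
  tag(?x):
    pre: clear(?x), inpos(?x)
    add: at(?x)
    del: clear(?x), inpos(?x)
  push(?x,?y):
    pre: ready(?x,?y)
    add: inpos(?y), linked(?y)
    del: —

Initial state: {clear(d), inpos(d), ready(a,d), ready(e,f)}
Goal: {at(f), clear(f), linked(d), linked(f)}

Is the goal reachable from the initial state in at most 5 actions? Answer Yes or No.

1. push(e,f)  →  {clear(d), inpos(d), inpos(f), linked(f), ready(a,d), ready(e,f)}
2. free(f)  →  {at(f), clear(d), clear(f), inpos(d), linked(f), ready(a,d), ready(e,f)}
3. push(a,d)  →  {at(f), clear(d), clear(f), inpos(d), linked(d), linked(f), ready(a,d), ready(e,f)}
optimal plan length = 3; 3 ≤ 5

Yes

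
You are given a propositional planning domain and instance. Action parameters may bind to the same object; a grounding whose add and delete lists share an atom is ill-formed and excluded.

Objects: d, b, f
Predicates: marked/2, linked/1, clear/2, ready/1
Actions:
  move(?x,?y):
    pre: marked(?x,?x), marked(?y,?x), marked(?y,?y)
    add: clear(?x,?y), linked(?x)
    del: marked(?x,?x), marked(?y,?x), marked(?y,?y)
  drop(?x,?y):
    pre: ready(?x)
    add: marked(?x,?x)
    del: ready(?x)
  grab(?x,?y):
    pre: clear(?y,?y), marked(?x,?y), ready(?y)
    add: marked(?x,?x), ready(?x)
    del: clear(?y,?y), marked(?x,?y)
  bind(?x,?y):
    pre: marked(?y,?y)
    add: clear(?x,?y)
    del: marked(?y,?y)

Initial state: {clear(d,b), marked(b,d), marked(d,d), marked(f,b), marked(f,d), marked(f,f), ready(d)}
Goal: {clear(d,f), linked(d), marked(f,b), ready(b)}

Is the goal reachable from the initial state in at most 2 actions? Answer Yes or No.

1. move(d,d)  →  {clear(d,b), clear(d,d), linked(d), marked(b,d), marked(f,b), marked(f,d), marked(f,f), ready(d)}
2. grab(b,d)  →  {clear(d,b), linked(d), marked(b,b), marked(f,b), marked(f,d), marked(f,f), ready(b), ready(d)}
3. bind(d,f)  →  {clear(d,b), clear(d,f), linked(d), marked(b,b), marked(f,b), marked(f,d), ready(b), ready(d)}
optimal plan length = 3; 3 > 2

No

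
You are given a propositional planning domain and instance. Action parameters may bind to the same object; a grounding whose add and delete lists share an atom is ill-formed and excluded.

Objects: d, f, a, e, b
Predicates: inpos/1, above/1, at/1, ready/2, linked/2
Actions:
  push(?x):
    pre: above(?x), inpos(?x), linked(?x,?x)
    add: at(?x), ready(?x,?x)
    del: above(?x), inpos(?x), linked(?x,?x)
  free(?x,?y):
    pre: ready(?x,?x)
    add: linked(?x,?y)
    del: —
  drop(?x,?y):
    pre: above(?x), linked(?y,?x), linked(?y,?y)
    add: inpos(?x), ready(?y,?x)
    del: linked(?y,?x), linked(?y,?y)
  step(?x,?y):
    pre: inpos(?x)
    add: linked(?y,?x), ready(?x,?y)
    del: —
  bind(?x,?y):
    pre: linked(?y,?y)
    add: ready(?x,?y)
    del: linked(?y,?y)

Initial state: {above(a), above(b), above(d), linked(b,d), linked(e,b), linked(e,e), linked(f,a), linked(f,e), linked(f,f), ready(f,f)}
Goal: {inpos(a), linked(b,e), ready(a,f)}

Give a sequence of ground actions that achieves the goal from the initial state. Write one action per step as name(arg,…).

drop(a,f); drop(b,e); step(a,f); step(b,b); free(b,e)

1. drop(a,f)  →  {above(a), above(b), above(d), inpos(a), linked(b,d), linked(e,b), linked(e,e), linked(f,e), ready(f,a), ready(f,f)}
2. drop(b,e)  →  {above(a), above(b), above(d), inpos(a), inpos(b), linked(b,d), linked(f,e), ready(e,b), ready(f,a), ready(f,f)}
3. step(a,f)  →  {above(a), above(b), above(d), inpos(a), inpos(b), linked(b,d), linked(f,a), linked(f,e), ready(a,f), ready(e,b), ready(f,a), ready(f,f)}
4. step(b,b)  →  {above(a), above(b), above(d), inpos(a), inpos(b), linked(b,b), linked(b,d), linked(f,a), linked(f,e), ready(a,f), ready(b,b), ready(e,b), ready(f,a), ready(f,f)}
5. free(b,e)  →  {above(a), above(b), above(d), inpos(a), inpos(b), linked(b,b), linked(b,d), linked(b,e), linked(f,a), linked(f,e), ready(a,f), ready(b,b), ready(e,b), ready(f,a), ready(f,f)}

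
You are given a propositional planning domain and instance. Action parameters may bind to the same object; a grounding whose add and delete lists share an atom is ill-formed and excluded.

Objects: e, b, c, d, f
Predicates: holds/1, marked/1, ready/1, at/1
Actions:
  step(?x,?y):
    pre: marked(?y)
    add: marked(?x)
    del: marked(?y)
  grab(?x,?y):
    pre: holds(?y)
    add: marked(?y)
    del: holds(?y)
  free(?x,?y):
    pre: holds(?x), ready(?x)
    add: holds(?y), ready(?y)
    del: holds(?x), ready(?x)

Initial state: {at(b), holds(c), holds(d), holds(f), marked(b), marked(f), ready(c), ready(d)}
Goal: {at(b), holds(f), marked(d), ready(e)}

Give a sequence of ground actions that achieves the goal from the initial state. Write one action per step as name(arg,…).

1. step(d,b)  →  {at(b), holds(c), holds(d), holds(f), marked(d), marked(f), ready(c), ready(d)}
2. free(c,e)  →  {at(b), holds(d), holds(e), holds(f), marked(d), marked(f), ready(d), ready(e)}

step(d,b); free(c,e)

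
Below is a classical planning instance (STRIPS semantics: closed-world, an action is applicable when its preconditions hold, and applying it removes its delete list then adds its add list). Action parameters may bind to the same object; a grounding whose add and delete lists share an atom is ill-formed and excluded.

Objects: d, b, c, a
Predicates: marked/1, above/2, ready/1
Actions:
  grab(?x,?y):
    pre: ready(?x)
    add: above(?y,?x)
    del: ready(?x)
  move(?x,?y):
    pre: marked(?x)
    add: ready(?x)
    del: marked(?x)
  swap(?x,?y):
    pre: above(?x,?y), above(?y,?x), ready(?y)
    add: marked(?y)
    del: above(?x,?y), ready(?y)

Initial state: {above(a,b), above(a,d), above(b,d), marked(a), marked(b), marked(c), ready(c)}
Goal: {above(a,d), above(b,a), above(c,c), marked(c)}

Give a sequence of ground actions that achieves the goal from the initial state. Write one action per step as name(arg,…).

1. grab(c,c)  →  {above(a,b), above(a,d), above(b,d), above(c,c), marked(a), marked(b), marked(c)}
2. move(a,d)  →  {above(a,b), above(a,d), above(b,d), above(c,c), marked(b), marked(c), ready(a)}
3. grab(a,b)  →  {above(a,b), above(a,d), above(b,a), above(b,d), above(c,c), marked(b), marked(c)}

grab(c,c); move(a,d); grab(a,b)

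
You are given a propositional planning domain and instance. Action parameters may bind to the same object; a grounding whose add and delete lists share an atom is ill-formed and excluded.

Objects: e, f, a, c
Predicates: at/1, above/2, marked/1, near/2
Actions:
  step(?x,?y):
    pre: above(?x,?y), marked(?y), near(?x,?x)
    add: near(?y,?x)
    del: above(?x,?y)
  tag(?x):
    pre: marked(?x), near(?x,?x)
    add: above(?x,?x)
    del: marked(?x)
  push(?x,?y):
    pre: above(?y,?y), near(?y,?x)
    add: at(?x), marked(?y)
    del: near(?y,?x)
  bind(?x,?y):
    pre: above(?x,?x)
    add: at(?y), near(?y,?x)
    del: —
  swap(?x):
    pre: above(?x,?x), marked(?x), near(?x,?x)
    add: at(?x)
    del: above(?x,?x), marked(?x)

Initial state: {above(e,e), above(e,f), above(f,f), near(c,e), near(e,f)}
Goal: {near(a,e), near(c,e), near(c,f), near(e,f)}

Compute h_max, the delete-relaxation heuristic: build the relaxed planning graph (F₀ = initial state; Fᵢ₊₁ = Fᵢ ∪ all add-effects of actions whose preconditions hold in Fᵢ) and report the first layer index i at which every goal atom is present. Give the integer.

1

F0 = init (5 atoms)
F1 = F0 ∪ {at(a), at(c), at(e), at(f), marked(e), near(a,e), near(a,f), near(c,f), near(e,e), near(f,e), near(f,f)}  (16 atoms)
goal ⊆ F1  ⇒  h_max = 1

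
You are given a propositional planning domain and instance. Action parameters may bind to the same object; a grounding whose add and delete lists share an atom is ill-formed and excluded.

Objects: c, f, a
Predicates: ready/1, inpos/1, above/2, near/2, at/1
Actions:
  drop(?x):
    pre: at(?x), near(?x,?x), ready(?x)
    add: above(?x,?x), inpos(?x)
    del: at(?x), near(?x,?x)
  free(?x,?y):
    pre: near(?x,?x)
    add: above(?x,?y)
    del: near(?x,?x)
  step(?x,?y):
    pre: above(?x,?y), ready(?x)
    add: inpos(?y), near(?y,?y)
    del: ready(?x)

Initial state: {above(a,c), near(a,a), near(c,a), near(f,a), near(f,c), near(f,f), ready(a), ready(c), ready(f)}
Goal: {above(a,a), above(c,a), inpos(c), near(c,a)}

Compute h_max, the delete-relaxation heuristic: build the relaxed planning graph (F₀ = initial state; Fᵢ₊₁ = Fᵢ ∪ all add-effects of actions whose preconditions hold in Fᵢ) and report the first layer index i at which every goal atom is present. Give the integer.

2

F0 = init (9 atoms)
F1 = F0 ∪ {above(a,a), above(a,f), above(f,a), above(f,c), above(f,f), inpos(c), near(c,c)}  (16 atoms)
F2 = F1 ∪ {above(c,a), above(c,c), above(c,f), inpos(a), inpos(f)}  (21 atoms)
goal ⊆ F2  ⇒  h_max = 2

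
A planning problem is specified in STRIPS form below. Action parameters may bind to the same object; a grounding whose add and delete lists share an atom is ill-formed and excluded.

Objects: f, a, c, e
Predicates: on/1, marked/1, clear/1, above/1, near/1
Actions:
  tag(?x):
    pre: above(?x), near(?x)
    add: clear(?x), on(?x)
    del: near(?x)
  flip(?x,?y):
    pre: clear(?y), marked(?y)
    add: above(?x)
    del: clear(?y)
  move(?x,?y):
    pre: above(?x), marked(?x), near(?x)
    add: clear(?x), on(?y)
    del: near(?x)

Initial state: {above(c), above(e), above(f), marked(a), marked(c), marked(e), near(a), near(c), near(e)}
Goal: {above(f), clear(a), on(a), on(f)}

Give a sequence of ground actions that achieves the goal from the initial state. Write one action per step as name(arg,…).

1. move(c,f)  →  {above(c), above(e), above(f), clear(c), marked(a), marked(c), marked(e), near(a), near(e), on(f)}
2. flip(a,c)  →  {above(a), above(c), above(e), above(f), marked(a), marked(c), marked(e), near(a), near(e), on(f)}
3. tag(a)  →  {above(a), above(c), above(e), above(f), clear(a), marked(a), marked(c), marked(e), near(e), on(a), on(f)}

move(c,f); flip(a,c); tag(a)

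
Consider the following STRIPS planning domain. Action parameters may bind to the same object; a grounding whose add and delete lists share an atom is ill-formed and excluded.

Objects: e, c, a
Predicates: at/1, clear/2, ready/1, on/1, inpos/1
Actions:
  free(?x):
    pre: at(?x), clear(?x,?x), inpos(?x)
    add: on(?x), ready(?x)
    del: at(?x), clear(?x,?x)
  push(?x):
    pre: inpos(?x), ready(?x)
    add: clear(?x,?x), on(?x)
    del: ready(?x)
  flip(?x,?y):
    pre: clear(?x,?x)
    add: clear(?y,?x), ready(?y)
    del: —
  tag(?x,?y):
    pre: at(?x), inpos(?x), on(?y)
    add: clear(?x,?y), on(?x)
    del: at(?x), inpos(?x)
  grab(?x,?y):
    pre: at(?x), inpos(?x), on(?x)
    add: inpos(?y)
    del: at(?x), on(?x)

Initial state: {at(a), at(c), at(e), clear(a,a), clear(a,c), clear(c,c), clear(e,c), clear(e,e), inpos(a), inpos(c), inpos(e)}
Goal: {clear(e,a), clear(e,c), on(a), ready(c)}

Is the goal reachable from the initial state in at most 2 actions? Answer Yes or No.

No

1. free(c)  →  {at(a), at(e), clear(a,a), clear(a,c), clear(e,c), clear(e,e), inpos(a), inpos(c), inpos(e), on(c), ready(c)}
2. free(a)  →  {at(e), clear(a,c), clear(e,c), clear(e,e), inpos(a), inpos(c), inpos(e), on(a), on(c), ready(a), ready(c)}
3. tag(e,a)  →  {clear(a,c), clear(e,a), clear(e,c), clear(e,e), inpos(a), inpos(c), on(a), on(c), on(e), ready(a), ready(c)}
optimal plan length = 3; 3 > 2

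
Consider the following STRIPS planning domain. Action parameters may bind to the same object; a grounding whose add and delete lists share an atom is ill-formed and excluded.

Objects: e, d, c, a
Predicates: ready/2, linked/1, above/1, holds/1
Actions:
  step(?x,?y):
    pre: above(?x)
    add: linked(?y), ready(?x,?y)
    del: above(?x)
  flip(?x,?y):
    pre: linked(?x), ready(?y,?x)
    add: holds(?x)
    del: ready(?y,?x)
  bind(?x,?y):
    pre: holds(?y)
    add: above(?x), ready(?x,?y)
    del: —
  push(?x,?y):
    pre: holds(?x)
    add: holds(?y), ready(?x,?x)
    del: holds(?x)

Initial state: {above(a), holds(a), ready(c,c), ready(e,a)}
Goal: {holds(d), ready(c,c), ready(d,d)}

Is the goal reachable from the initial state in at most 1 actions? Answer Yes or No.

1. push(a,d)  →  {above(a), holds(d), ready(a,a), ready(c,c), ready(e,a)}
2. bind(d,d)  →  {above(a), above(d), holds(d), ready(a,a), ready(c,c), ready(d,d), ready(e,a)}
optimal plan length = 2; 2 > 1

No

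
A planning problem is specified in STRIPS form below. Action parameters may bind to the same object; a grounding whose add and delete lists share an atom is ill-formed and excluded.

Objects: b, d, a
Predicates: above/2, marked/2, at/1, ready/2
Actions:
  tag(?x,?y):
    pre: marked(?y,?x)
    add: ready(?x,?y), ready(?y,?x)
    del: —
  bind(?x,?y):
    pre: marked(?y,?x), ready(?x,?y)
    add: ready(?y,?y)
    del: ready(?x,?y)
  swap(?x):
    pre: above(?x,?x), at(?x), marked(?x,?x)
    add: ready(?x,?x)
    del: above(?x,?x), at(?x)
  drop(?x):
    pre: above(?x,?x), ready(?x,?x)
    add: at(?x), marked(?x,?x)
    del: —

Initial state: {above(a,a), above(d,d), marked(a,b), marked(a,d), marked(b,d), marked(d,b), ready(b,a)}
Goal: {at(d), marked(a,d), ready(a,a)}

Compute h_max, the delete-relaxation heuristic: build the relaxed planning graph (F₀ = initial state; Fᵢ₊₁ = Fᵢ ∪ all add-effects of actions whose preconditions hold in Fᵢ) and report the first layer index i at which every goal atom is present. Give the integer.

F0 = init (7 atoms)
F1 = F0 ∪ {ready(a,a), ready(a,b), ready(a,d), ready(b,d), ready(d,a), ready(d,b)}  (13 atoms)
F2 = F1 ∪ {at(a), marked(a,a), ready(b,b), ready(d,d)}  (17 atoms)
F3 = F2 ∪ {at(d), marked(d,d)}  (19 atoms)
goal ⊆ F3  ⇒  h_max = 3

3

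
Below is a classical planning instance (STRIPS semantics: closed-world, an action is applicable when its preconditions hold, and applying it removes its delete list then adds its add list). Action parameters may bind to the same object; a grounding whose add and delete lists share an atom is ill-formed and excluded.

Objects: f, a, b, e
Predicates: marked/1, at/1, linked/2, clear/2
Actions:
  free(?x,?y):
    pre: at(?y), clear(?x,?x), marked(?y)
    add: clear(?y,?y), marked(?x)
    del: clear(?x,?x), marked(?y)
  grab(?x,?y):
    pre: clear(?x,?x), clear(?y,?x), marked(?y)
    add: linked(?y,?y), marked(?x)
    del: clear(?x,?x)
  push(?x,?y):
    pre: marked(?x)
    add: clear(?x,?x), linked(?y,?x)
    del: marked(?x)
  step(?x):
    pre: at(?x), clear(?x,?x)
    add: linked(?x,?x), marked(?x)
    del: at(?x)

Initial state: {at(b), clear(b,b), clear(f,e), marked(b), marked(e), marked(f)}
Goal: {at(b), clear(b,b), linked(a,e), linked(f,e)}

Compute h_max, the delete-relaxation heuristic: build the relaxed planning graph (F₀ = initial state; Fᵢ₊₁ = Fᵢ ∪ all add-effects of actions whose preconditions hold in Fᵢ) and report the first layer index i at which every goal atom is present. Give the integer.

1

F0 = init (6 atoms)
F1 = F0 ∪ {clear(e,e), clear(f,f), linked(a,b), linked(a,e), linked(a,f), linked(b,b), linked(b,e), linked(b,f), linked(e,b), linked(e,e), linked(e,f), linked(f,b), linked(f,e), linked(f,f)}  (20 atoms)
goal ⊆ F1  ⇒  h_max = 1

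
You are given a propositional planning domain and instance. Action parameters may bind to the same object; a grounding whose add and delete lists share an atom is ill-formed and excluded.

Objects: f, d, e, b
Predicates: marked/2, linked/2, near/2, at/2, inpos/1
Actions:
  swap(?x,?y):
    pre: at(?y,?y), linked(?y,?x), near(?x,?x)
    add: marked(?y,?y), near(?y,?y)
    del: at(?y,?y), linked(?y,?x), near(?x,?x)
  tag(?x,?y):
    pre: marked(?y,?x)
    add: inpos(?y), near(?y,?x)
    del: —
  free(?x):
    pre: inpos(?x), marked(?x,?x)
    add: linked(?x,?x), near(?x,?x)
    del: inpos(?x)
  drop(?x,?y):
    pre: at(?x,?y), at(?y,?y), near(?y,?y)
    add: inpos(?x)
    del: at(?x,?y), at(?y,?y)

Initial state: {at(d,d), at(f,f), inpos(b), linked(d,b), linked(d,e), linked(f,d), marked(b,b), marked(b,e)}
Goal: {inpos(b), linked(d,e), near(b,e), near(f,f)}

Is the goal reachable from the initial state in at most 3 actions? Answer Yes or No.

1. tag(e,b)  →  {at(d,d), at(f,f), inpos(b), linked(d,b), linked(d,e), linked(f,d), marked(b,b), marked(b,e), near(b,e)}
2. tag(b,b)  →  {at(d,d), at(f,f), inpos(b), linked(d,b), linked(d,e), linked(f,d), marked(b,b), marked(b,e), near(b,b), near(b,e)}
3. swap(b,d)  →  {at(f,f), inpos(b), linked(d,e), linked(f,d), marked(b,b), marked(b,e), marked(d,d), near(b,e), near(d,d)}
4. swap(d,f)  →  {inpos(b), linked(d,e), marked(b,b), marked(b,e), marked(d,d), marked(f,f), near(b,e), near(f,f)}
optimal plan length = 4; 4 > 3

No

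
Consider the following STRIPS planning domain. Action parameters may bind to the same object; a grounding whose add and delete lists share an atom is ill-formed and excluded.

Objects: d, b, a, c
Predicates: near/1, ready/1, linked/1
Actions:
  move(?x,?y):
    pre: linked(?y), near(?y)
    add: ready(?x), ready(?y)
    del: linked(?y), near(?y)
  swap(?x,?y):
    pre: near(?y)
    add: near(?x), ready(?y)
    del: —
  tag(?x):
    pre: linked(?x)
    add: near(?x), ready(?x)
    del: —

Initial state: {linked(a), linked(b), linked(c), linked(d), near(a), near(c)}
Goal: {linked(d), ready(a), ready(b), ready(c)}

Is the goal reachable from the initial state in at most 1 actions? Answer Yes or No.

No

1. move(d,a)  →  {linked(b), linked(c), linked(d), near(c), ready(a), ready(d)}
2. move(b,c)  →  {linked(b), linked(d), ready(a), ready(b), ready(c), ready(d)}
optimal plan length = 2; 2 > 1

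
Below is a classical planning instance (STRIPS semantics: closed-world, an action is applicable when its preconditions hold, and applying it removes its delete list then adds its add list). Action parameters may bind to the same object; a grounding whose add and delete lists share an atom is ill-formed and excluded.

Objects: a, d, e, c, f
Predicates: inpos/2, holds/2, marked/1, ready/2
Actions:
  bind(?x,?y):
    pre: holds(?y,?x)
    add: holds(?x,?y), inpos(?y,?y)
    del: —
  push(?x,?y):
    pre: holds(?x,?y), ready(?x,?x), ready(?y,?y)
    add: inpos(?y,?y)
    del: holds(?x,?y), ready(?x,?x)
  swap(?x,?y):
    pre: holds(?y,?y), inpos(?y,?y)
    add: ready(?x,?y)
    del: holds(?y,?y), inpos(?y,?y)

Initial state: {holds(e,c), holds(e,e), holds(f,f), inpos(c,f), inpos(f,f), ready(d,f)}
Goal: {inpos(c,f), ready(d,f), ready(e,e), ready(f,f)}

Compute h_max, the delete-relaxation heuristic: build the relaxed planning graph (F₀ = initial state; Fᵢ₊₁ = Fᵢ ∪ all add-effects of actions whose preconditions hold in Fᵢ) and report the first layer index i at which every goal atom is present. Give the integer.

2

F0 = init (6 atoms)
F1 = F0 ∪ {holds(c,e), inpos(e,e), ready(a,f), ready(c,f), ready(e,f), ready(f,f)}  (12 atoms)
F2 = F1 ∪ {inpos(c,c), ready(a,e), ready(c,e), ready(d,e), ready(e,e), ready(f,e)}  (18 atoms)
goal ⊆ F2  ⇒  h_max = 2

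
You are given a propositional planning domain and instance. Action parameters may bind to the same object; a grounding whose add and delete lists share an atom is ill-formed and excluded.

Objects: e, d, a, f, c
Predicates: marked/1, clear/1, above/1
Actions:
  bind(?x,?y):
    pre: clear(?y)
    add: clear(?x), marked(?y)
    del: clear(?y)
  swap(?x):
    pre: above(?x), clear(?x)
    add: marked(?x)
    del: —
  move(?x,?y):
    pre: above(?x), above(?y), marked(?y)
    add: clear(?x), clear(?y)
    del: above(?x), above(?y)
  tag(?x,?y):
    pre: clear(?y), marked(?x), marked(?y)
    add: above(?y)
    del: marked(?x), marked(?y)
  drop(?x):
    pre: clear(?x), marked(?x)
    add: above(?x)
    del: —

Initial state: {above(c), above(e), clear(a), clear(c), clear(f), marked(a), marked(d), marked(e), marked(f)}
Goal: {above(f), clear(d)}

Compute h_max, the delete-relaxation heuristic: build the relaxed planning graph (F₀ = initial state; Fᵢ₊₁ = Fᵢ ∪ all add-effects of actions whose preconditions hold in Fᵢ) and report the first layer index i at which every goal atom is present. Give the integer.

1

F0 = init (9 atoms)
F1 = F0 ∪ {above(a), above(f), clear(d), clear(e), marked(c)}  (14 atoms)
goal ⊆ F1  ⇒  h_max = 1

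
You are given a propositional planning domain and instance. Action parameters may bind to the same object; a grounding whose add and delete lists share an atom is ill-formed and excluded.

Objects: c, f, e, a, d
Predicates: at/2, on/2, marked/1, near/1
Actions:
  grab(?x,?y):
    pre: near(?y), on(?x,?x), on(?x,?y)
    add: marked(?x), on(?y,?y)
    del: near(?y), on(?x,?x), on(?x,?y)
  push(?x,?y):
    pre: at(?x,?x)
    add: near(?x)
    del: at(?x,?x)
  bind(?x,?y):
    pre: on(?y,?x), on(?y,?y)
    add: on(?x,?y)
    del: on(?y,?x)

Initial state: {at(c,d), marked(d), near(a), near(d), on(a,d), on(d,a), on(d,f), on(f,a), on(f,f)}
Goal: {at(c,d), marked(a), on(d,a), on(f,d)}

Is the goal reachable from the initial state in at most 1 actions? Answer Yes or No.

1. grab(f,a)  →  {at(c,d), marked(d), marked(f), near(d), on(a,a), on(a,d), on(d,a), on(d,f)}
2. grab(a,d)  →  {at(c,d), marked(a), marked(d), marked(f), on(d,a), on(d,d), on(d,f)}
3. bind(f,d)  →  {at(c,d), marked(a), marked(d), marked(f), on(d,a), on(d,d), on(f,d)}
optimal plan length = 3; 3 > 1

No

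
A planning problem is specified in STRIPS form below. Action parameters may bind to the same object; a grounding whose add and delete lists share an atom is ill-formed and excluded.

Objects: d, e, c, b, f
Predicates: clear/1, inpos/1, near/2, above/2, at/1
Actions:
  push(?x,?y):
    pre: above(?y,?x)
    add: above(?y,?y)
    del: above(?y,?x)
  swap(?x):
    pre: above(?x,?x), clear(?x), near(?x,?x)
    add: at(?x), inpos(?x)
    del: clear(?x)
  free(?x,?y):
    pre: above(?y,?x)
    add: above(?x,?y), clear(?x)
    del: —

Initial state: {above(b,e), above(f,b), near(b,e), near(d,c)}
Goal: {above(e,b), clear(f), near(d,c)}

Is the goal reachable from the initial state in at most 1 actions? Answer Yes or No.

No

1. push(b,f)  →  {above(b,e), above(f,f), near(b,e), near(d,c)}
2. free(e,b)  →  {above(b,e), above(e,b), above(f,f), clear(e), near(b,e), near(d,c)}
3. free(f,f)  →  {above(b,e), above(e,b), above(f,f), clear(e), clear(f), near(b,e), near(d,c)}
optimal plan length = 3; 3 > 1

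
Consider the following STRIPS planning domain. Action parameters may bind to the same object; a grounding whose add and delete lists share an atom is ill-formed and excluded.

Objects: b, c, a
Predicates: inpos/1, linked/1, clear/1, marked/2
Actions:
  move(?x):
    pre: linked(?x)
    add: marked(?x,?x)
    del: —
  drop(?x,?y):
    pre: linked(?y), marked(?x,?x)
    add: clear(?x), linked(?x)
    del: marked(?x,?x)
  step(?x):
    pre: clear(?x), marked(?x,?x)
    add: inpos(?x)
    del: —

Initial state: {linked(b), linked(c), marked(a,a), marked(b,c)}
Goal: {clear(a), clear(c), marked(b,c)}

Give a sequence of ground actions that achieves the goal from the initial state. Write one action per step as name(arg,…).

move(c); drop(c,b); drop(a,b)

1. move(c)  →  {linked(b), linked(c), marked(a,a), marked(b,c), marked(c,c)}
2. drop(c,b)  →  {clear(c), linked(b), linked(c), marked(a,a), marked(b,c)}
3. drop(a,b)  →  {clear(a), clear(c), linked(a), linked(b), linked(c), marked(b,c)}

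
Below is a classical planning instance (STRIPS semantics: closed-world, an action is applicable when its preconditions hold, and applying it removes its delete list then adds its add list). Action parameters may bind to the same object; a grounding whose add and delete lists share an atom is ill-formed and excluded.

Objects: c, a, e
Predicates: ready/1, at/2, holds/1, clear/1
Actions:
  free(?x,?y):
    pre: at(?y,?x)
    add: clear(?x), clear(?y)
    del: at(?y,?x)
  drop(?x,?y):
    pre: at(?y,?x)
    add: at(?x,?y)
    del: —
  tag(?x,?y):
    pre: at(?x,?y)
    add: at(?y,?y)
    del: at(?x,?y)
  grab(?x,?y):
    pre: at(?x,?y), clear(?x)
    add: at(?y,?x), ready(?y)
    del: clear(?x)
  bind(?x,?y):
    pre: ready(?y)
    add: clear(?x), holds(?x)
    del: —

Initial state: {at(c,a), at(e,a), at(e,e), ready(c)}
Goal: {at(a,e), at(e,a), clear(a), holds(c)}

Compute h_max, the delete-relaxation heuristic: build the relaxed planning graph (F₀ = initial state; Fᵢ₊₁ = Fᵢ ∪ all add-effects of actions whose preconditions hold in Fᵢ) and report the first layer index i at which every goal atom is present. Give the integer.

F0 = init (4 atoms)
F1 = F0 ∪ {at(a,a), at(a,c), at(a,e), clear(a), clear(c), clear(e), holds(a), holds(c), holds(e)}  (13 atoms)
goal ⊆ F1  ⇒  h_max = 1

1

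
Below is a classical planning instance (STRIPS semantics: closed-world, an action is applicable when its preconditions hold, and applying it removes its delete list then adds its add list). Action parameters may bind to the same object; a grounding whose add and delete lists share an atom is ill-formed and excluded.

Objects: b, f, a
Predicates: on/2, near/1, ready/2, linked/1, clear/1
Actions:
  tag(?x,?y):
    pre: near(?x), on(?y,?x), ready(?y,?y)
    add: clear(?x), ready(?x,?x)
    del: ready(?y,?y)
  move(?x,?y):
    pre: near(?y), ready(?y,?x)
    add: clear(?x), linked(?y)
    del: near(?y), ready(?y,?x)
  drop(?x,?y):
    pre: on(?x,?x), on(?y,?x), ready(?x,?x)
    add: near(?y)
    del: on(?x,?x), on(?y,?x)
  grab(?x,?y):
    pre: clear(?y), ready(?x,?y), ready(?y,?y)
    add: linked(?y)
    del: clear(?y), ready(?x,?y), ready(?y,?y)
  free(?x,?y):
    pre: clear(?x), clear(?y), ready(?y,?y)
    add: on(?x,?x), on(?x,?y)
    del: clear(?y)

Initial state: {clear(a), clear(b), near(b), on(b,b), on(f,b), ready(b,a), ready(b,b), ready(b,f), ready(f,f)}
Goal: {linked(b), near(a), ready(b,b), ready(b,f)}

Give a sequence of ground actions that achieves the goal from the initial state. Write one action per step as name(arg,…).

move(a,b); free(a,b); drop(b,a)

1. move(a,b)  →  {clear(a), clear(b), linked(b), on(b,b), on(f,b), ready(b,b), ready(b,f), ready(f,f)}
2. free(a,b)  →  {clear(a), linked(b), on(a,a), on(a,b), on(b,b), on(f,b), ready(b,b), ready(b,f), ready(f,f)}
3. drop(b,a)  →  {clear(a), linked(b), near(a), on(a,a), on(f,b), ready(b,b), ready(b,f), ready(f,f)}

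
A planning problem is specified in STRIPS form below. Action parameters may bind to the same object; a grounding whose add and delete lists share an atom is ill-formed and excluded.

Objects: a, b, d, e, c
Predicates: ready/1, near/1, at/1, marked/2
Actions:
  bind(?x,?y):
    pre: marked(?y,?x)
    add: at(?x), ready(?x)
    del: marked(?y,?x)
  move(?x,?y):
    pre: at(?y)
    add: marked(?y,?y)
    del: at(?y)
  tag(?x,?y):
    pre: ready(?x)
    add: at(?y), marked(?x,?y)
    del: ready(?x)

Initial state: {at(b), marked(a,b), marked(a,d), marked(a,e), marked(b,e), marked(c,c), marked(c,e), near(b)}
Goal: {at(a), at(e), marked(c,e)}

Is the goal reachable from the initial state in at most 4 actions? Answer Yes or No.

1. bind(e,a)  →  {at(b), at(e), marked(a,b), marked(a,d), marked(b,e), marked(c,c), marked(c,e), near(b), ready(e)}
2. tag(e,a)  →  {at(a), at(b), at(e), marked(a,b), marked(a,d), marked(b,e), marked(c,c), marked(c,e), marked(e,a), near(b)}
optimal plan length = 2; 2 ≤ 4

Yes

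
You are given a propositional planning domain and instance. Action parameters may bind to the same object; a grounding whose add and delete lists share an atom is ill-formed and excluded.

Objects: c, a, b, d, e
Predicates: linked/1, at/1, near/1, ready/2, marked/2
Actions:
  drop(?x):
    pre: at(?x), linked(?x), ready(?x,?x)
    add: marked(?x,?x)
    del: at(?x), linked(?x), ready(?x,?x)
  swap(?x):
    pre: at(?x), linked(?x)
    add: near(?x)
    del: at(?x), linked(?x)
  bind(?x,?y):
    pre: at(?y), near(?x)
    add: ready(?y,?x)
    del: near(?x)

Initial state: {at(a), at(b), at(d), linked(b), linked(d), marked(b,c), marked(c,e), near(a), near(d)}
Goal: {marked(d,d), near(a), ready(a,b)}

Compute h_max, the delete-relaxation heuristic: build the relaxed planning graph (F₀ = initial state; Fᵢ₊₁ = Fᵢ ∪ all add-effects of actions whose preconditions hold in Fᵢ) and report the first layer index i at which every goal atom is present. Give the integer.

2

F0 = init (9 atoms)
F1 = F0 ∪ {near(b), ready(a,a), ready(a,d), ready(b,a), ready(b,d), ready(d,a), ready(d,d)}  (16 atoms)
F2 = F1 ∪ {marked(d,d), ready(a,b), ready(b,b), ready(d,b)}  (20 atoms)
goal ⊆ F2  ⇒  h_max = 2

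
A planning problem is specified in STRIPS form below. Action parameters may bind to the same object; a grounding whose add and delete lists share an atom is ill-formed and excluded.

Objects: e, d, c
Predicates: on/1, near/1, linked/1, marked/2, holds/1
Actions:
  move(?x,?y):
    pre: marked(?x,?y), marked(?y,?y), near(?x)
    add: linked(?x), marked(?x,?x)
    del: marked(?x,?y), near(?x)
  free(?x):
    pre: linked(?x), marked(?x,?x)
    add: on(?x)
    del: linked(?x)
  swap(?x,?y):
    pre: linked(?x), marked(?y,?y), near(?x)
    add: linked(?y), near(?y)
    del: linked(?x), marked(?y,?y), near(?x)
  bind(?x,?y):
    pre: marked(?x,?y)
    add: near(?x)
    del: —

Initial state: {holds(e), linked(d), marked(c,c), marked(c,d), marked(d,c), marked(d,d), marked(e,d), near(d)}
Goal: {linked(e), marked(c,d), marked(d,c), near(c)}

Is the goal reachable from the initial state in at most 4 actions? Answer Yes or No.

Yes

1. swap(d,c)  →  {holds(e), linked(c), marked(c,d), marked(d,c), marked(d,d), marked(e,d), near(c)}
2. bind(e,d)  →  {holds(e), linked(c), marked(c,d), marked(d,c), marked(d,d), marked(e,d), near(c), near(e)}
3. move(e,d)  →  {holds(e), linked(c), linked(e), marked(c,d), marked(d,c), marked(d,d), marked(e,e), near(c)}
optimal plan length = 3; 3 ≤ 4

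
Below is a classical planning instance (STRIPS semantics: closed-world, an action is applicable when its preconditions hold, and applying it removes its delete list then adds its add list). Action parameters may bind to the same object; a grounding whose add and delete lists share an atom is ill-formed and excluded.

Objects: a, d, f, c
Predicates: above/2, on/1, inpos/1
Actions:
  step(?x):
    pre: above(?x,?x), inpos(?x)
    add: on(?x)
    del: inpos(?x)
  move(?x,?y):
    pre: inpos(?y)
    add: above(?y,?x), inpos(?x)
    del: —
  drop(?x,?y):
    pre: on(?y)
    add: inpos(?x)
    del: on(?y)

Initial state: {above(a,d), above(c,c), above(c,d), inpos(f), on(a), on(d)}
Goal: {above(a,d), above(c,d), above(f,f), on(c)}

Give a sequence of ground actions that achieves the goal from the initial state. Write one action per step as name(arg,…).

move(f,f); move(c,f); step(c)

1. move(f,f)  →  {above(a,d), above(c,c), above(c,d), above(f,f), inpos(f), on(a), on(d)}
2. move(c,f)  →  {above(a,d), above(c,c), above(c,d), above(f,c), above(f,f), inpos(c), inpos(f), on(a), on(d)}
3. step(c)  →  {above(a,d), above(c,c), above(c,d), above(f,c), above(f,f), inpos(f), on(a), on(c), on(d)}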